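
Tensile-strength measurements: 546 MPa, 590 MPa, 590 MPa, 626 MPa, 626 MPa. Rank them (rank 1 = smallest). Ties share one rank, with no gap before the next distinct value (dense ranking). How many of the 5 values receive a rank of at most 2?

Sorted (ascending): 546, 590, 590, 626, 626
The 2 values of 590 share dense rank 2.
The 2 values of 626 share dense rank 3.
Remaining distinct values take the next consecutive integers.
Ranks ≤ 2: {1, 2, 2} → 3 values.

3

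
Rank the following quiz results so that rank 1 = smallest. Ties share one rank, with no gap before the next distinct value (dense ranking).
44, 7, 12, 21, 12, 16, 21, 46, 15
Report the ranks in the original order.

6, 1, 2, 5, 2, 4, 5, 7, 3

Sorted (ascending): 7, 12, 12, 15, 16, 21, 21, 44, 46
The 2 values of 12 share dense rank 2.
The 2 values of 21 share dense rank 5.
Remaining distinct values take the next consecutive integers.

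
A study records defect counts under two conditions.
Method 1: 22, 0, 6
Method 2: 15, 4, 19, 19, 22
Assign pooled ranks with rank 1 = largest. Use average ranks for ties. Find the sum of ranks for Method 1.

Sorted (descending): 22, 22, 19, 19, 15, 6, 4, 0
The 2 values of 22 occupy positions 1–2 → average rank (1+2)/2 = 1.5.
The 2 values of 19 occupy positions 3–4 → average rank (3+4)/2 = 3.5.
Method 1 values → pooled ranks: 22→1.5, 0→8, 6→6
Rank sum = 1.5 + 8 + 6 = 15.5

15.5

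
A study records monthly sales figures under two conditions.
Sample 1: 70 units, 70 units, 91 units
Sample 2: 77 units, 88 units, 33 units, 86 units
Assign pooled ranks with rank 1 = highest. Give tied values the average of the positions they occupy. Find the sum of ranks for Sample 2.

Sorted (descending): 91, 88, 86, 77, 70, 70, 33
The 2 values of 70 occupy positions 5–6 → average rank (5+6)/2 = 5.5.
Sample 2 values → pooled ranks: 77→4, 88→2, 33→7, 86→3
Rank sum = 4 + 2 + 7 + 3 = 16

16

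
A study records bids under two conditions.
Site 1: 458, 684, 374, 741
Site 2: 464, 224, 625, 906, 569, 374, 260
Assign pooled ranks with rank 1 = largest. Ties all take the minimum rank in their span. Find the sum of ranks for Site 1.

Sorted (descending): 906, 741, 684, 625, 569, 464, 458, 374, 374, 260, 224
The 2 values of 374 occupy positions 8–9 → each gets rank 8.
Site 1 values → pooled ranks: 458→7, 684→3, 374→8, 741→2
Rank sum = 7 + 3 + 8 + 2 = 20

20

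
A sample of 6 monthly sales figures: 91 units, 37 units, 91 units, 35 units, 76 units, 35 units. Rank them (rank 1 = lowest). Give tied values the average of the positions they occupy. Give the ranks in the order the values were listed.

5.5, 3, 5.5, 1.5, 4, 1.5

Sorted (ascending): 35, 35, 37, 76, 91, 91
The 2 values of 35 occupy positions 1–2 → average rank (1+2)/2 = 1.5.
The 2 values of 91 occupy positions 5–6 → average rank (5+6)/2 = 5.5.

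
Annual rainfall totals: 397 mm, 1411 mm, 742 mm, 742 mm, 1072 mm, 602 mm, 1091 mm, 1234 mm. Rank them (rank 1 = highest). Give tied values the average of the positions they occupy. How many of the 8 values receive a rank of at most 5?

Sorted (descending): 1411, 1234, 1091, 1072, 742, 742, 602, 397
The 2 values of 742 occupy positions 5–6 → average rank (5+6)/2 = 5.5.
Ranks ≤ 5: {1, 2, 3, 4} → 4 values.

4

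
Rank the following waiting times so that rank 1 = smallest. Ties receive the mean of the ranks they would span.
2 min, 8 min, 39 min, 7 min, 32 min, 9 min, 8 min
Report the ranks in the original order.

1, 3.5, 7, 2, 6, 5, 3.5

Sorted (ascending): 2, 7, 8, 8, 9, 32, 39
The 2 values of 8 occupy positions 3–4 → average rank (3+4)/2 = 3.5.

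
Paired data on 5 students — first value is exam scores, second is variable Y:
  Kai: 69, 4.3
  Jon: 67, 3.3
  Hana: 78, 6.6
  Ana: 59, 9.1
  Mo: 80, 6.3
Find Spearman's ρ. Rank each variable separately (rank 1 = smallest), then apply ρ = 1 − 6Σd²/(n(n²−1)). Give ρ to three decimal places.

-0.100

Ranks of variable 1: 3, 2, 4, 1, 5
Ranks of variable 2: 2, 1, 4, 5, 3
d = r₁ − r₂: 1, 1, 0, -4, 2
d²: 1, 1, 0, 16, 4; Σd² = 22
ρ = 1 − 6·22/(5·24) = 1 − 132/120 = -0.100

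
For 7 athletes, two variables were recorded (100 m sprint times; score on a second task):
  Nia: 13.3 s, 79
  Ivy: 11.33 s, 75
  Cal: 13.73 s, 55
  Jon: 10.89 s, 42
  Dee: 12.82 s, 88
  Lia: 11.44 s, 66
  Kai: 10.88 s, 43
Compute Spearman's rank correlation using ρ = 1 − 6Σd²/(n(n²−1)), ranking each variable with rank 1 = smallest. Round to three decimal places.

Ranks of variable 1: 6, 3, 7, 2, 5, 4, 1
Ranks of variable 2: 6, 5, 3, 1, 7, 4, 2
d = r₁ − r₂: 0, -2, 4, 1, -2, 0, -1
d²: 0, 4, 16, 1, 4, 0, 1; Σd² = 26
ρ = 1 − 6·26/(7·48) = 1 − 156/336 = 0.536

0.536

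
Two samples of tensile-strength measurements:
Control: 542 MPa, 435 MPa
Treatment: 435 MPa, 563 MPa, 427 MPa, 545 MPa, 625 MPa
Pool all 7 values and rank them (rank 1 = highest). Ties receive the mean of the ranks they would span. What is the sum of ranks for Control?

Sorted (descending): 625, 563, 545, 542, 435, 435, 427
The 2 values of 435 occupy positions 5–6 → average rank (5+6)/2 = 5.5.
Control values → pooled ranks: 542→4, 435→5.5
Rank sum = 4 + 5.5 = 9.5

9.5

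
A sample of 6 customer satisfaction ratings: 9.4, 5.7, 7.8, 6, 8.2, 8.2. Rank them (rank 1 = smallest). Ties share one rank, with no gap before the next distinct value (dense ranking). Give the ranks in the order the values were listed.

5, 1, 3, 2, 4, 4

Sorted (ascending): 5.7, 6, 7.8, 8.2, 8.2, 9.4
The 2 values of 8.2 share dense rank 4.
Remaining distinct values take the next consecutive integers.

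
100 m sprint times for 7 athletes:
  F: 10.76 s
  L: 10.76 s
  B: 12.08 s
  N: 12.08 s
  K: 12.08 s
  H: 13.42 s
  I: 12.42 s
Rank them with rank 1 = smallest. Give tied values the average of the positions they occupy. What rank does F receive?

1.5

Sorted (ascending): 10.76, 10.76, 12.08, 12.08, 12.08, 12.42, 13.42
The 2 values of 10.76 occupy positions 1–2 → average rank (1+2)/2 = 1.5.
The 3 values of 12.08 occupy positions 3–5 → average rank 4.
F has value 10.76 s → rank 1.5.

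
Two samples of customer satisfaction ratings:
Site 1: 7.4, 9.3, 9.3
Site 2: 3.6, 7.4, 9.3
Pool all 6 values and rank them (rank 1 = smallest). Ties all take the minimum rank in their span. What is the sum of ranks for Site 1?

10

Sorted (ascending): 3.6, 7.4, 7.4, 9.3, 9.3, 9.3
The 2 values of 7.4 occupy positions 2–3 → each gets rank 2.
The 3 values of 9.3 occupy positions 4–6 → each gets rank 4.
Site 1 values → pooled ranks: 7.4→2, 9.3→4, 9.3→4
Rank sum = 2 + 4 + 4 = 10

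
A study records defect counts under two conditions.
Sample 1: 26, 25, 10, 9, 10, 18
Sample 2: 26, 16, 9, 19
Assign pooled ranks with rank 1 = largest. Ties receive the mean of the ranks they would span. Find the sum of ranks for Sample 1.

Sorted (descending): 26, 26, 25, 19, 18, 16, 10, 10, 9, 9
The 2 values of 26 occupy positions 1–2 → average rank (1+2)/2 = 1.5.
The 2 values of 10 occupy positions 7–8 → average rank (7+8)/2 = 7.5.
The 2 values of 9 occupy positions 9–10 → average rank (9+10)/2 = 9.5.
Sample 1 values → pooled ranks: 26→1.5, 25→3, 10→7.5, 9→9.5, 10→7.5, 18→5
Rank sum = 1.5 + 3 + 7.5 + 9.5 + 7.5 + 5 = 34

34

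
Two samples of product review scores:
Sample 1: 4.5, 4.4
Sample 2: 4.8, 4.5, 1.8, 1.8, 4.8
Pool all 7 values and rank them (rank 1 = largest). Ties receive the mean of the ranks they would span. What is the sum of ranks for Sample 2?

19.5

Sorted (descending): 4.8, 4.8, 4.5, 4.5, 4.4, 1.8, 1.8
The 2 values of 4.8 occupy positions 1–2 → average rank (1+2)/2 = 1.5.
The 2 values of 4.5 occupy positions 3–4 → average rank (3+4)/2 = 3.5.
The 2 values of 1.8 occupy positions 6–7 → average rank (6+7)/2 = 6.5.
Sample 2 values → pooled ranks: 4.8→1.5, 4.5→3.5, 1.8→6.5, 1.8→6.5, 4.8→1.5
Rank sum = 1.5 + 3.5 + 6.5 + 6.5 + 1.5 = 19.5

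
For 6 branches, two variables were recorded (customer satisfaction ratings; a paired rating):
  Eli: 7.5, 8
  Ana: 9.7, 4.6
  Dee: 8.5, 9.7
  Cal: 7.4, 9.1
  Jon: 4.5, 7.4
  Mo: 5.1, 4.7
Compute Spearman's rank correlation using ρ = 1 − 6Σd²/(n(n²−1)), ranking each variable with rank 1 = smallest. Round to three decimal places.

0.029

Ranks of variable 1: 4, 6, 5, 3, 1, 2
Ranks of variable 2: 4, 1, 6, 5, 3, 2
d = r₁ − r₂: 0, 5, -1, -2, -2, 0
d²: 0, 25, 1, 4, 4, 0; Σd² = 34
ρ = 1 − 6·34/(6·35) = 1 − 204/210 = 0.029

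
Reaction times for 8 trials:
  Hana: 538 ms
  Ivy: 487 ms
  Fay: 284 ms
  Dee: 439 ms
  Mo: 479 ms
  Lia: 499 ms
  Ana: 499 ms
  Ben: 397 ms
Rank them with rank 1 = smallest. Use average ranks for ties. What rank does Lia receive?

6.5

Sorted (ascending): 284, 397, 439, 479, 487, 499, 499, 538
The 2 values of 499 occupy positions 6–7 → average rank (6+7)/2 = 6.5.
Lia has value 499 ms → rank 6.5.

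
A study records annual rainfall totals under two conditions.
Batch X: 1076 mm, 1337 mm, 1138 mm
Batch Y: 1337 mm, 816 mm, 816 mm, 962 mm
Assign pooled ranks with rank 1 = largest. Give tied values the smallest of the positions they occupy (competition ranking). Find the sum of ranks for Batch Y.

18

Sorted (descending): 1337, 1337, 1138, 1076, 962, 816, 816
The 2 values of 1337 occupy positions 1–2 → each gets rank 1.
The 2 values of 816 occupy positions 6–7 → each gets rank 6.
Batch Y values → pooled ranks: 1337→1, 816→6, 816→6, 962→5
Rank sum = 1 + 6 + 6 + 5 = 18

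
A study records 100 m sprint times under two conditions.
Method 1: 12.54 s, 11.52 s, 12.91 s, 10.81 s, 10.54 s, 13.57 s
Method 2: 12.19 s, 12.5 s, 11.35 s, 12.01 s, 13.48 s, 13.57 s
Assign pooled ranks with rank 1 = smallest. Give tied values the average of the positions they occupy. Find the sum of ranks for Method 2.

42.5

Sorted (ascending): 10.54, 10.81, 11.35, 11.52, 12.01, 12.19, 12.5, 12.54, 12.91, 13.48, 13.57, 13.57
The 2 values of 13.57 occupy positions 11–12 → average rank (11+12)/2 = 11.5.
Method 2 values → pooled ranks: 12.19→6, 12.5→7, 11.35→3, 12.01→5, 13.48→10, 13.57→11.5
Rank sum = 6 + 7 + 3 + 5 + 10 + 11.5 = 42.5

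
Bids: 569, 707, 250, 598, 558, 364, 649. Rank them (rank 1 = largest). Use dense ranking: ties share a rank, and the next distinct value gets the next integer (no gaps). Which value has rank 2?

Sorted (descending): 707, 649, 598, 569, 558, 364, 250
No ties — each value takes its position as its rank.
Rank 2 → value 649.

649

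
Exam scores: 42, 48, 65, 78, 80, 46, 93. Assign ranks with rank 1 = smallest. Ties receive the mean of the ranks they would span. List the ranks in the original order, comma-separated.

1, 3, 4, 5, 6, 2, 7

Sorted (ascending): 42, 46, 48, 65, 78, 80, 93
No ties — each value takes its position as its rank.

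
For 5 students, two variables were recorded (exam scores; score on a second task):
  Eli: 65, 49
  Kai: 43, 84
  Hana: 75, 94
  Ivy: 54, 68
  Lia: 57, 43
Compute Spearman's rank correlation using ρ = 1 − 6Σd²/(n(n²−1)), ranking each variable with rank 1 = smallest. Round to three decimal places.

0.100

Ranks of variable 1: 4, 1, 5, 2, 3
Ranks of variable 2: 2, 4, 5, 3, 1
d = r₁ − r₂: 2, -3, 0, -1, 2
d²: 4, 9, 0, 1, 4; Σd² = 18
ρ = 1 − 6·18/(5·24) = 1 − 108/120 = 0.100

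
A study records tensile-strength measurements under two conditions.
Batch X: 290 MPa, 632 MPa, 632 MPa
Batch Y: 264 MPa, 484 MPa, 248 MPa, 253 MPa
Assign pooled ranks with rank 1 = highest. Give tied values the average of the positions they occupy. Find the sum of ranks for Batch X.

7

Sorted (descending): 632, 632, 484, 290, 264, 253, 248
The 2 values of 632 occupy positions 1–2 → average rank (1+2)/2 = 1.5.
Batch X values → pooled ranks: 290→4, 632→1.5, 632→1.5
Rank sum = 4 + 1.5 + 1.5 = 7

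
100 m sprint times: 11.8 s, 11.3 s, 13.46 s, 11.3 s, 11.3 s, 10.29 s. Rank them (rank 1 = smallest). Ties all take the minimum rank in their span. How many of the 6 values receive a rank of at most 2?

4

Sorted (ascending): 10.29, 11.3, 11.3, 11.3, 11.8, 13.46
The 3 values of 11.3 occupy positions 2–4 → each gets rank 2.
Ranks ≤ 2: {1, 2, 2, 2} → 4 values.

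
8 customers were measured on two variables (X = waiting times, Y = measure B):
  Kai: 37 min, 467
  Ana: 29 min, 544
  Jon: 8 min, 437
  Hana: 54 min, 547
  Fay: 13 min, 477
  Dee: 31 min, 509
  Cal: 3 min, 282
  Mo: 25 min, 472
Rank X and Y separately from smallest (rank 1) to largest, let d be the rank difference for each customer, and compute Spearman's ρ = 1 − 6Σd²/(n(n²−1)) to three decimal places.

Ranks of variable 1: 7, 5, 2, 8, 3, 6, 1, 4
Ranks of variable 2: 3, 7, 2, 8, 5, 6, 1, 4
d = r₁ − r₂: 4, -2, 0, 0, -2, 0, 0, 0
d²: 16, 4, 0, 0, 4, 0, 0, 0; Σd² = 24
ρ = 1 − 6·24/(8·63) = 1 − 144/504 = 0.714

0.714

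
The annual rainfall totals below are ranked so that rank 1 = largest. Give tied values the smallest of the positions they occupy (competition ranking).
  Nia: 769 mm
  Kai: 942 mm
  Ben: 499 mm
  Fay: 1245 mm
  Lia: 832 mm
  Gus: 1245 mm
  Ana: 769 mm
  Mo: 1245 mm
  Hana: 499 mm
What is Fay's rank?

1

Sorted (descending): 1245, 1245, 1245, 942, 832, 769, 769, 499, 499
The 3 values of 1245 occupy positions 1–3 → each gets rank 1.
The 2 values of 769 occupy positions 6–7 → each gets rank 6.
The 2 values of 499 occupy positions 8–9 → each gets rank 8.
Fay has value 1245 mm → rank 1.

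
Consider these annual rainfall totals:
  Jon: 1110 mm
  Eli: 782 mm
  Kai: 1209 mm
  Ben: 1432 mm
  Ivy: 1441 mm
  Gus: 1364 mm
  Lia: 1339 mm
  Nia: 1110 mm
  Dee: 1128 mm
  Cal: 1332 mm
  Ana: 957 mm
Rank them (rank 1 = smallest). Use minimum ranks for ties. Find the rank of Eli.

1

Sorted (ascending): 782, 957, 1110, 1110, 1128, 1209, 1332, 1339, 1364, 1432, 1441
The 2 values of 1110 occupy positions 3–4 → each gets rank 3.
Eli has value 782 mm → rank 1.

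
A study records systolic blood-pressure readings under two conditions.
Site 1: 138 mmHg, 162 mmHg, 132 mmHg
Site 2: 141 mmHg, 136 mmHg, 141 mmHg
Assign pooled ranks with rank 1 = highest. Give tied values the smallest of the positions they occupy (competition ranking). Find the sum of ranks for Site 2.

9

Sorted (descending): 162, 141, 141, 138, 136, 132
The 2 values of 141 occupy positions 2–3 → each gets rank 2.
Site 2 values → pooled ranks: 141→2, 136→5, 141→2
Rank sum = 2 + 5 + 2 = 9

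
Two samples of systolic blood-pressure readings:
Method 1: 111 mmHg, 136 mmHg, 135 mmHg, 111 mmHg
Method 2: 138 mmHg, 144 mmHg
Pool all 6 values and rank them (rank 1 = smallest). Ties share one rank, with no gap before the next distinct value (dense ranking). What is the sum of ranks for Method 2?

Sorted (ascending): 111, 111, 135, 136, 138, 144
The 2 values of 111 share dense rank 1.
Remaining distinct values take the next consecutive integers.
Method 2 values → pooled ranks: 138→4, 144→5
Rank sum = 4 + 5 = 9

9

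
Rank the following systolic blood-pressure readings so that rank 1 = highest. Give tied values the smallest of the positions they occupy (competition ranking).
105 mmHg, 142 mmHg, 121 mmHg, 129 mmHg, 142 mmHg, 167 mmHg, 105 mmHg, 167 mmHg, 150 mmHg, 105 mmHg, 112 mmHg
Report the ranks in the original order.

Sorted (descending): 167, 167, 150, 142, 142, 129, 121, 112, 105, 105, 105
The 2 values of 167 occupy positions 1–2 → each gets rank 1.
The 2 values of 142 occupy positions 4–5 → each gets rank 4.
The 3 values of 105 occupy positions 9–11 → each gets rank 9.

9, 4, 7, 6, 4, 1, 9, 1, 3, 9, 8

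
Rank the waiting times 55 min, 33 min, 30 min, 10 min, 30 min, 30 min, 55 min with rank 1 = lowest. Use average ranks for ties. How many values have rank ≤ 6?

Sorted (ascending): 10, 30, 30, 30, 33, 55, 55
The 3 values of 30 occupy positions 2–4 → average rank 3.
The 2 values of 55 occupy positions 6–7 → average rank (6+7)/2 = 6.5.
Ranks ≤ 6: {1, 3, 3, 3, 5} → 5 values.

5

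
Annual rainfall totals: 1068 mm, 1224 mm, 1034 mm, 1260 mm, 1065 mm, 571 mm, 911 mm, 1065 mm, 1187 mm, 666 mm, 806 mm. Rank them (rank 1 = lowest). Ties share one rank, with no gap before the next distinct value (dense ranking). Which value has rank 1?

Sorted (ascending): 571, 666, 806, 911, 1034, 1065, 1065, 1068, 1187, 1224, 1260
The 2 values of 1065 share dense rank 6.
Remaining distinct values take the next consecutive integers.
Rank 1 → value 571.

571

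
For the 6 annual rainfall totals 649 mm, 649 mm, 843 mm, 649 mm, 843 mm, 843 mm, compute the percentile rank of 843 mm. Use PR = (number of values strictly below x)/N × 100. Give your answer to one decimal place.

N = 6.
Strictly below 843: 3. Equal to 843: 3.
PR = 3/6 × 100 = 50.0

50.0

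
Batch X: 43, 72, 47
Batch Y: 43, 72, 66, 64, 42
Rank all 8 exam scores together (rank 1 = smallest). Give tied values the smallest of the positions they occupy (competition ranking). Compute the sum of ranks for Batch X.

13

Sorted (ascending): 42, 43, 43, 47, 64, 66, 72, 72
The 2 values of 43 occupy positions 2–3 → each gets rank 2.
The 2 values of 72 occupy positions 7–8 → each gets rank 7.
Batch X values → pooled ranks: 43→2, 72→7, 47→4
Rank sum = 2 + 7 + 4 = 13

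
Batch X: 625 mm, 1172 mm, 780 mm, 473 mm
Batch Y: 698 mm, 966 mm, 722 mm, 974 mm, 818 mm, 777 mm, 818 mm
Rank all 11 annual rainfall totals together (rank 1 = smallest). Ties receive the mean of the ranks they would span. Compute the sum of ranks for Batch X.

20

Sorted (ascending): 473, 625, 698, 722, 777, 780, 818, 818, 966, 974, 1172
The 2 values of 818 occupy positions 7–8 → average rank (7+8)/2 = 7.5.
Batch X values → pooled ranks: 625→2, 1172→11, 780→6, 473→1
Rank sum = 2 + 11 + 6 + 1 = 20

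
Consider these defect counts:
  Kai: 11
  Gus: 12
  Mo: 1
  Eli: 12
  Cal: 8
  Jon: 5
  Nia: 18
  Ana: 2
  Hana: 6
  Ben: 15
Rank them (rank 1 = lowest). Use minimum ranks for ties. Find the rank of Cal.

Sorted (ascending): 1, 2, 5, 6, 8, 11, 12, 12, 15, 18
The 2 values of 12 occupy positions 7–8 → each gets rank 7.
Cal has value 8 → rank 5.

5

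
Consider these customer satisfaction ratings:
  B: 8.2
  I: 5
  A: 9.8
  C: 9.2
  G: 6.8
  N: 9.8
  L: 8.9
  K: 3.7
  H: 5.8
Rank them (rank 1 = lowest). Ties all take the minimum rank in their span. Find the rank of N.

Sorted (ascending): 3.7, 5, 5.8, 6.8, 8.2, 8.9, 9.2, 9.8, 9.8
The 2 values of 9.8 occupy positions 8–9 → each gets rank 8.
N has value 9.8 → rank 8.

8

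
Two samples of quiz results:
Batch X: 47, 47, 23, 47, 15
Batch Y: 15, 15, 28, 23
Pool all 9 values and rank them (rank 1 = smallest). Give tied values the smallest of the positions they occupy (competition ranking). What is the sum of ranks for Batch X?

Sorted (ascending): 15, 15, 15, 23, 23, 28, 47, 47, 47
The 3 values of 15 occupy positions 1–3 → each gets rank 1.
The 2 values of 23 occupy positions 4–5 → each gets rank 4.
The 3 values of 47 occupy positions 7–9 → each gets rank 7.
Batch X values → pooled ranks: 47→7, 47→7, 23→4, 47→7, 15→1
Rank sum = 7 + 7 + 4 + 7 + 1 = 26

26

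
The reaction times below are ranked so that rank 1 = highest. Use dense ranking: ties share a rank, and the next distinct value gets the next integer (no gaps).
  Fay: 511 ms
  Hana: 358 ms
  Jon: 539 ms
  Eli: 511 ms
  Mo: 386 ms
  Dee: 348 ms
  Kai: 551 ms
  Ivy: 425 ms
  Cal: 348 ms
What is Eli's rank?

3

Sorted (descending): 551, 539, 511, 511, 425, 386, 358, 348, 348
The 2 values of 511 share dense rank 3.
The 2 values of 348 share dense rank 7.
Remaining distinct values take the next consecutive integers.
Eli has value 511 ms → rank 3.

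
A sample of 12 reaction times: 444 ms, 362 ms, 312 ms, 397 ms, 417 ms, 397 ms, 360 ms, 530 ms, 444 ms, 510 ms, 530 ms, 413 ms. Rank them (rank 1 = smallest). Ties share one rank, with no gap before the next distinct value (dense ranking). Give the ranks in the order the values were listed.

Sorted (ascending): 312, 360, 362, 397, 397, 413, 417, 444, 444, 510, 530, 530
The 2 values of 397 share dense rank 4.
The 2 values of 444 share dense rank 7.
The 2 values of 530 share dense rank 9.
Remaining distinct values take the next consecutive integers.

7, 3, 1, 4, 6, 4, 2, 9, 7, 8, 9, 5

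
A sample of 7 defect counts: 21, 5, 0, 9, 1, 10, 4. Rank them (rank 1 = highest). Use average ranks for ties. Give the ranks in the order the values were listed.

1, 4, 7, 3, 6, 2, 5

Sorted (descending): 21, 10, 9, 5, 4, 1, 0
No ties — each value takes its position as its rank.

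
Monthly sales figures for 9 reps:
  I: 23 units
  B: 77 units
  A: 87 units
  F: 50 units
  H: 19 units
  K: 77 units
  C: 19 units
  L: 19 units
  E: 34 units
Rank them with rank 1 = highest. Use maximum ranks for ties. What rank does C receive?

9

Sorted (descending): 87, 77, 77, 50, 34, 23, 19, 19, 19
The 2 values of 77 occupy positions 2–3 → each gets rank 3.
The 3 values of 19 occupy positions 7–9 → each gets rank 9.
C has value 19 units → rank 9.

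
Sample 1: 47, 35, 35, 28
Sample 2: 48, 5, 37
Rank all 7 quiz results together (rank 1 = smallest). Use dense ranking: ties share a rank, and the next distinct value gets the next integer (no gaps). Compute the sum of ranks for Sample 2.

Sorted (ascending): 5, 28, 35, 35, 37, 47, 48
The 2 values of 35 share dense rank 3.
Remaining distinct values take the next consecutive integers.
Sample 2 values → pooled ranks: 48→6, 5→1, 37→4
Rank sum = 6 + 1 + 4 = 11

11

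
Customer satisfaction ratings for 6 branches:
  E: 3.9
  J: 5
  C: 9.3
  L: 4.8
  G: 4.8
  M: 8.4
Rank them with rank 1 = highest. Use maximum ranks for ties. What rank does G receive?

5

Sorted (descending): 9.3, 8.4, 5, 4.8, 4.8, 3.9
The 2 values of 4.8 occupy positions 4–5 → each gets rank 5.
G has value 4.8 → rank 5.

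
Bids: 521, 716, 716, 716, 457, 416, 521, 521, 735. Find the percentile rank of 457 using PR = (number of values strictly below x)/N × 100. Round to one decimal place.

N = 9.
Strictly below 457: 1. Equal to 457: 1.
PR = 1/9 × 100 = 11.1

11.1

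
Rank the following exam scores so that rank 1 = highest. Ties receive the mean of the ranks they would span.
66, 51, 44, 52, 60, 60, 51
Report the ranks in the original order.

1, 5.5, 7, 4, 2.5, 2.5, 5.5

Sorted (descending): 66, 60, 60, 52, 51, 51, 44
The 2 values of 60 occupy positions 2–3 → average rank (2+3)/2 = 2.5.
The 2 values of 51 occupy positions 5–6 → average rank (5+6)/2 = 5.5.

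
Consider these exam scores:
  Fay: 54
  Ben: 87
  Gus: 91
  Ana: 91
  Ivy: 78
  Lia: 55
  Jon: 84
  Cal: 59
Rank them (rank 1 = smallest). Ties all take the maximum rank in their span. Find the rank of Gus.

8

Sorted (ascending): 54, 55, 59, 78, 84, 87, 91, 91
The 2 values of 91 occupy positions 7–8 → each gets rank 8.
Gus has value 91 → rank 8.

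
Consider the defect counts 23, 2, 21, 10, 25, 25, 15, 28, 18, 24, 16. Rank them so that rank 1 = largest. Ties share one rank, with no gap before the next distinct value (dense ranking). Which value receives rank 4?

Sorted (descending): 28, 25, 25, 24, 23, 21, 18, 16, 15, 10, 2
The 2 values of 25 share dense rank 2.
Remaining distinct values take the next consecutive integers.
Rank 4 → value 23.

23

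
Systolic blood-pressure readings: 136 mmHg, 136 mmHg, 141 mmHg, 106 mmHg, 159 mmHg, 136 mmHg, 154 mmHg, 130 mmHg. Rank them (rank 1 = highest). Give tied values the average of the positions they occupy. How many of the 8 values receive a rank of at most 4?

3

Sorted (descending): 159, 154, 141, 136, 136, 136, 130, 106
The 3 values of 136 occupy positions 4–6 → average rank 5.
Ranks ≤ 4: {1, 2, 3} → 3 values.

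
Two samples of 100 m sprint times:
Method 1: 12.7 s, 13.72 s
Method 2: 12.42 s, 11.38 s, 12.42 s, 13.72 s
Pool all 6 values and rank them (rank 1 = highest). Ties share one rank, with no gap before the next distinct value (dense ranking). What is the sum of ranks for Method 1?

3

Sorted (descending): 13.72, 13.72, 12.7, 12.42, 12.42, 11.38
The 2 values of 13.72 share dense rank 1.
The 2 values of 12.42 share dense rank 3.
Remaining distinct values take the next consecutive integers.
Method 1 values → pooled ranks: 12.7→2, 13.72→1
Rank sum = 2 + 1 = 3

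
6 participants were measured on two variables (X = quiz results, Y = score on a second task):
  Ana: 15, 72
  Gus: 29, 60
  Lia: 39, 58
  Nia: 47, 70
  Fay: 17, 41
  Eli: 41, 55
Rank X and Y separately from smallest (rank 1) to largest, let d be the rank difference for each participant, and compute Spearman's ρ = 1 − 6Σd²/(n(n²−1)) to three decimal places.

Ranks of variable 1: 1, 3, 4, 6, 2, 5
Ranks of variable 2: 6, 4, 3, 5, 1, 2
d = r₁ − r₂: -5, -1, 1, 1, 1, 3
d²: 25, 1, 1, 1, 1, 9; Σd² = 38
ρ = 1 − 6·38/(6·35) = 1 − 228/210 = -0.086

-0.086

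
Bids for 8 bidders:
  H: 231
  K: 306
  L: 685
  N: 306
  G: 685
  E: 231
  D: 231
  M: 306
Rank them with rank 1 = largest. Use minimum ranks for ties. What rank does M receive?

3

Sorted (descending): 685, 685, 306, 306, 306, 231, 231, 231
The 2 values of 685 occupy positions 1–2 → each gets rank 1.
The 3 values of 306 occupy positions 3–5 → each gets rank 3.
The 3 values of 231 occupy positions 6–8 → each gets rank 6.
M has value 306 → rank 3.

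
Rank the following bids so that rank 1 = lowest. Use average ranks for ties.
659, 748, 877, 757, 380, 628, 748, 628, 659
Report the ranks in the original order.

Sorted (ascending): 380, 628, 628, 659, 659, 748, 748, 757, 877
The 2 values of 628 occupy positions 2–3 → average rank (2+3)/2 = 2.5.
The 2 values of 659 occupy positions 4–5 → average rank (4+5)/2 = 4.5.
The 2 values of 748 occupy positions 6–7 → average rank (6+7)/2 = 6.5.

4.5, 6.5, 9, 8, 1, 2.5, 6.5, 2.5, 4.5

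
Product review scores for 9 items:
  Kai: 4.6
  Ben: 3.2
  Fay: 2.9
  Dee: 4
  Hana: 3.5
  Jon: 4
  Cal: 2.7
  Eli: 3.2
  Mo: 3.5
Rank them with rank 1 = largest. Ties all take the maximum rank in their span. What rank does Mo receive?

5

Sorted (descending): 4.6, 4, 4, 3.5, 3.5, 3.2, 3.2, 2.9, 2.7
The 2 values of 4 occupy positions 2–3 → each gets rank 3.
The 2 values of 3.5 occupy positions 4–5 → each gets rank 5.
The 2 values of 3.2 occupy positions 6–7 → each gets rank 7.
Mo has value 3.5 → rank 5.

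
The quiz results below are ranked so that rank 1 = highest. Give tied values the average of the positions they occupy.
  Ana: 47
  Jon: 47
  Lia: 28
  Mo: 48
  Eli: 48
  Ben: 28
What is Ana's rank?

Sorted (descending): 48, 48, 47, 47, 28, 28
The 2 values of 48 occupy positions 1–2 → average rank (1+2)/2 = 1.5.
The 2 values of 47 occupy positions 3–4 → average rank (3+4)/2 = 3.5.
The 2 values of 28 occupy positions 5–6 → average rank (5+6)/2 = 5.5.
Ana has value 47 → rank 3.5.

3.5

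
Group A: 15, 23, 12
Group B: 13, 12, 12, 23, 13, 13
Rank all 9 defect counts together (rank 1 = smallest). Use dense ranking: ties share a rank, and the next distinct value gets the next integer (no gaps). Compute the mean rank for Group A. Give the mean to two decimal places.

2.67

Sorted (ascending): 12, 12, 12, 13, 13, 13, 15, 23, 23
The 3 values of 12 share dense rank 1.
The 3 values of 13 share dense rank 2.
The 2 values of 23 share dense rank 4.
Remaining distinct values take the next consecutive integers.
Group A values → pooled ranks: 15→3, 23→4, 12→1
Mean rank = (3 + 4 + 1) / 3 = 2.67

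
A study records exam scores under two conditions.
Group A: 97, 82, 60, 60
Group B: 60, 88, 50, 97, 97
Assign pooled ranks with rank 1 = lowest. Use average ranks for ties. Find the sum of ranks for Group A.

Sorted (ascending): 50, 60, 60, 60, 82, 88, 97, 97, 97
The 3 values of 60 occupy positions 2–4 → average rank 3.
The 3 values of 97 occupy positions 7–9 → average rank 8.
Group A values → pooled ranks: 97→8, 82→5, 60→3, 60→3
Rank sum = 8 + 5 + 3 + 3 = 19

19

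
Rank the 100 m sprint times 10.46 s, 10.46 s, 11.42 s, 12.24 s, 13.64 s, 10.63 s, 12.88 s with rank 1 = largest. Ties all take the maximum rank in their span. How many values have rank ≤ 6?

5

Sorted (descending): 13.64, 12.88, 12.24, 11.42, 10.63, 10.46, 10.46
The 2 values of 10.46 occupy positions 6–7 → each gets rank 7.
Ranks ≤ 6: {1, 2, 3, 4, 5} → 5 values.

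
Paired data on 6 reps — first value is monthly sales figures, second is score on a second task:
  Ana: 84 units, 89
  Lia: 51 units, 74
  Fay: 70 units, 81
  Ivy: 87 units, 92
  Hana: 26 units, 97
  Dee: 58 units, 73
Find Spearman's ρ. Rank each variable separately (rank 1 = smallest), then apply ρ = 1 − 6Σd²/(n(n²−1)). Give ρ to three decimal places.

0.086

Ranks of variable 1: 5, 2, 4, 6, 1, 3
Ranks of variable 2: 4, 2, 3, 5, 6, 1
d = r₁ − r₂: 1, 0, 1, 1, -5, 2
d²: 1, 0, 1, 1, 25, 4; Σd² = 32
ρ = 1 − 6·32/(6·35) = 1 − 192/210 = 0.086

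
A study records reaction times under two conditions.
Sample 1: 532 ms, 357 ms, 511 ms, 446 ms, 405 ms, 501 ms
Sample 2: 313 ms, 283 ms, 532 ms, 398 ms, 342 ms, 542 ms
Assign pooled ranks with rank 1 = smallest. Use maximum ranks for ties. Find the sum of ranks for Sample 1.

45

Sorted (ascending): 283, 313, 342, 357, 398, 405, 446, 501, 511, 532, 532, 542
The 2 values of 532 occupy positions 10–11 → each gets rank 11.
Sample 1 values → pooled ranks: 532→11, 357→4, 511→9, 446→7, 405→6, 501→8
Rank sum = 11 + 4 + 9 + 7 + 6 + 8 = 45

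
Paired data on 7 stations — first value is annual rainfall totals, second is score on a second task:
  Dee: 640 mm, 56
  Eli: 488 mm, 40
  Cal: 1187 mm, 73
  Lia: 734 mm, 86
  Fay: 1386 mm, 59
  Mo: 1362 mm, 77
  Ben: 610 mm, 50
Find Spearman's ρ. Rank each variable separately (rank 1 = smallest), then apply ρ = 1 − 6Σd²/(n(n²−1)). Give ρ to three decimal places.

0.679

Ranks of variable 1: 3, 1, 5, 4, 7, 6, 2
Ranks of variable 2: 3, 1, 5, 7, 4, 6, 2
d = r₁ − r₂: 0, 0, 0, -3, 3, 0, 0
d²: 0, 0, 0, 9, 9, 0, 0; Σd² = 18
ρ = 1 − 6·18/(7·48) = 1 − 108/336 = 0.679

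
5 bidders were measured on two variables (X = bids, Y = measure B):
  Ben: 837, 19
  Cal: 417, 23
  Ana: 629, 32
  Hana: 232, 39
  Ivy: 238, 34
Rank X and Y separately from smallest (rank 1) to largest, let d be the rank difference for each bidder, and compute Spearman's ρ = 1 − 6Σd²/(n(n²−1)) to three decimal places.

Ranks of variable 1: 5, 3, 4, 1, 2
Ranks of variable 2: 1, 2, 3, 5, 4
d = r₁ − r₂: 4, 1, 1, -4, -2
d²: 16, 1, 1, 16, 4; Σd² = 38
ρ = 1 − 6·38/(5·24) = 1 − 228/120 = -0.900

-0.900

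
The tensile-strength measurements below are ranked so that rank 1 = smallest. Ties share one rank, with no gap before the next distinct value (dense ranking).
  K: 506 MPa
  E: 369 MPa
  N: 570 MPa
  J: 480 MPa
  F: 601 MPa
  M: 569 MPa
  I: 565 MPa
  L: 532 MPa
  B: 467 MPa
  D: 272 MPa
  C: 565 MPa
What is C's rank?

7

Sorted (ascending): 272, 369, 467, 480, 506, 532, 565, 565, 569, 570, 601
The 2 values of 565 share dense rank 7.
Remaining distinct values take the next consecutive integers.
C has value 565 MPa → rank 7.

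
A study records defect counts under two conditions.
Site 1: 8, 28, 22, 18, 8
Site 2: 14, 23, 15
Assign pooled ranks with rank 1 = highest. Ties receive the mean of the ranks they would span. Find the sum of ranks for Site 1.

23

Sorted (descending): 28, 23, 22, 18, 15, 14, 8, 8
The 2 values of 8 occupy positions 7–8 → average rank (7+8)/2 = 7.5.
Site 1 values → pooled ranks: 8→7.5, 28→1, 22→3, 18→4, 8→7.5
Rank sum = 7.5 + 1 + 3 + 4 + 7.5 = 23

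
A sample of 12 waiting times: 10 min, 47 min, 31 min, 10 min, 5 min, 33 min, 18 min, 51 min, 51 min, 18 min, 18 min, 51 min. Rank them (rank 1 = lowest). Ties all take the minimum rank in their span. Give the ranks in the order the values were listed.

Sorted (ascending): 5, 10, 10, 18, 18, 18, 31, 33, 47, 51, 51, 51
The 2 values of 10 occupy positions 2–3 → each gets rank 2.
The 3 values of 18 occupy positions 4–6 → each gets rank 4.
The 3 values of 51 occupy positions 10–12 → each gets rank 10.

2, 9, 7, 2, 1, 8, 4, 10, 10, 4, 4, 10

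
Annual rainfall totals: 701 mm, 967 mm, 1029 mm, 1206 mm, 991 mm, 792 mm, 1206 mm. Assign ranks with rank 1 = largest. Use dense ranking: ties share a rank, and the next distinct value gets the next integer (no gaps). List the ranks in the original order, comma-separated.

Sorted (descending): 1206, 1206, 1029, 991, 967, 792, 701
The 2 values of 1206 share dense rank 1.
Remaining distinct values take the next consecutive integers.

6, 4, 2, 1, 3, 5, 1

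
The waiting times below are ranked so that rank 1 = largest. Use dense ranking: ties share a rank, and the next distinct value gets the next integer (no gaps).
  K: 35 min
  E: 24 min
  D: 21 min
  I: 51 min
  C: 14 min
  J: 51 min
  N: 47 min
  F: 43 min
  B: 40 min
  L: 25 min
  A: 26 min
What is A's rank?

6

Sorted (descending): 51, 51, 47, 43, 40, 35, 26, 25, 24, 21, 14
The 2 values of 51 share dense rank 1.
Remaining distinct values take the next consecutive integers.
A has value 26 min → rank 6.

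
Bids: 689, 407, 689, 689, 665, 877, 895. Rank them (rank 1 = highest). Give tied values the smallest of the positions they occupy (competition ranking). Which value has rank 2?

877

Sorted (descending): 895, 877, 689, 689, 689, 665, 407
The 3 values of 689 occupy positions 3–5 → each gets rank 3.
Rank 2 → value 877.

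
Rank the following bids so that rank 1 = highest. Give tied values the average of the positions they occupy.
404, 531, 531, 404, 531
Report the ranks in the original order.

4.5, 2, 2, 4.5, 2

Sorted (descending): 531, 531, 531, 404, 404
The 3 values of 531 occupy positions 1–3 → average rank 2.
The 2 values of 404 occupy positions 4–5 → average rank (4+5)/2 = 4.5.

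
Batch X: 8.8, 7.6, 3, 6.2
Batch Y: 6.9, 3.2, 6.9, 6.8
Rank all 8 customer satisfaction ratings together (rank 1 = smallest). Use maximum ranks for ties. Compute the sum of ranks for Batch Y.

Sorted (ascending): 3, 3.2, 6.2, 6.8, 6.9, 6.9, 7.6, 8.8
The 2 values of 6.9 occupy positions 5–6 → each gets rank 6.
Batch Y values → pooled ranks: 6.9→6, 3.2→2, 6.9→6, 6.8→4
Rank sum = 6 + 2 + 6 + 4 = 18

18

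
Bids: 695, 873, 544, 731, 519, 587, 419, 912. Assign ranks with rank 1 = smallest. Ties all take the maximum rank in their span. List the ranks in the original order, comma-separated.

5, 7, 3, 6, 2, 4, 1, 8

Sorted (ascending): 419, 519, 544, 587, 695, 731, 873, 912
No ties — each value takes its position as its rank.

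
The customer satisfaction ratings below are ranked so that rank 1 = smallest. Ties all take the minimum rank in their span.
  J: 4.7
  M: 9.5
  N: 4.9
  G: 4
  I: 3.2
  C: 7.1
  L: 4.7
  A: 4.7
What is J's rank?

Sorted (ascending): 3.2, 4, 4.7, 4.7, 4.7, 4.9, 7.1, 9.5
The 3 values of 4.7 occupy positions 3–5 → each gets rank 3.
J has value 4.7 → rank 3.

3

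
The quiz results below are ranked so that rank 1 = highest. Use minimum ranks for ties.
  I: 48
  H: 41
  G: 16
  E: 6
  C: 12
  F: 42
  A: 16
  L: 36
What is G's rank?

Sorted (descending): 48, 42, 41, 36, 16, 16, 12, 6
The 2 values of 16 occupy positions 5–6 → each gets rank 5.
G has value 16 → rank 5.

5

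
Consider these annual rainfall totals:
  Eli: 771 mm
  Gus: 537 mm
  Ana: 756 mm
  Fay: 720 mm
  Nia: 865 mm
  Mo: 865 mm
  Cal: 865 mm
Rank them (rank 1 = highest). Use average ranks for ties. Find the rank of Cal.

2

Sorted (descending): 865, 865, 865, 771, 756, 720, 537
The 3 values of 865 occupy positions 1–3 → average rank 2.
Cal has value 865 mm → rank 2.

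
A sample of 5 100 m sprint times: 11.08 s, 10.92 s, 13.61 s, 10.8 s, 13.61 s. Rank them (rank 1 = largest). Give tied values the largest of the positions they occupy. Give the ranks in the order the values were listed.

3, 4, 2, 5, 2

Sorted (descending): 13.61, 13.61, 11.08, 10.92, 10.8
The 2 values of 13.61 occupy positions 1–2 → each gets rank 2.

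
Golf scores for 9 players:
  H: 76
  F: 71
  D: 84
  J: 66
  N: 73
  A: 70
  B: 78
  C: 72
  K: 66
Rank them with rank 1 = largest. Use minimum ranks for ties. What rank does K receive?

Sorted (descending): 84, 78, 76, 73, 72, 71, 70, 66, 66
The 2 values of 66 occupy positions 8–9 → each gets rank 8.
K has value 66 → rank 8.

8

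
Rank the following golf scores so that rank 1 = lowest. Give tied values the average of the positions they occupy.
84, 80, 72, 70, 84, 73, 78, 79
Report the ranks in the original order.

7.5, 6, 2, 1, 7.5, 3, 4, 5

Sorted (ascending): 70, 72, 73, 78, 79, 80, 84, 84
The 2 values of 84 occupy positions 7–8 → average rank (7+8)/2 = 7.5.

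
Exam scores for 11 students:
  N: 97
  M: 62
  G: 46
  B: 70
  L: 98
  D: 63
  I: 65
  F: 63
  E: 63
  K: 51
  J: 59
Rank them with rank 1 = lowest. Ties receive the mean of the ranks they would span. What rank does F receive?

6

Sorted (ascending): 46, 51, 59, 62, 63, 63, 63, 65, 70, 97, 98
The 3 values of 63 occupy positions 5–7 → average rank 6.
F has value 63 → rank 6.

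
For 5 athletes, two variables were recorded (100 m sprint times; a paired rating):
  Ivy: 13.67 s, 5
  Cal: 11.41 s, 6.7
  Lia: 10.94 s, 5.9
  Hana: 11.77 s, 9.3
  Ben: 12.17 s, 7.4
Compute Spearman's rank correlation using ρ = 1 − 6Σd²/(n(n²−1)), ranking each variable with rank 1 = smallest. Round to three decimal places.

-0.100

Ranks of variable 1: 5, 2, 1, 3, 4
Ranks of variable 2: 1, 3, 2, 5, 4
d = r₁ − r₂: 4, -1, -1, -2, 0
d²: 16, 1, 1, 4, 0; Σd² = 22
ρ = 1 − 6·22/(5·24) = 1 − 132/120 = -0.100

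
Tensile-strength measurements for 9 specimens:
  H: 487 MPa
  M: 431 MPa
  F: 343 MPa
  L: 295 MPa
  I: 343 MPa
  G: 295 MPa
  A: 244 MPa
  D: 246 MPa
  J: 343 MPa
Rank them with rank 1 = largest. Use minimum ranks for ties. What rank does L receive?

Sorted (descending): 487, 431, 343, 343, 343, 295, 295, 246, 244
The 3 values of 343 occupy positions 3–5 → each gets rank 3.
The 2 values of 295 occupy positions 6–7 → each gets rank 6.
L has value 295 MPa → rank 6.

6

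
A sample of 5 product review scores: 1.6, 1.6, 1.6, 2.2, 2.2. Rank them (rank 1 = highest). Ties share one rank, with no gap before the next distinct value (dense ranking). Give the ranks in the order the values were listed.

2, 2, 2, 1, 1

Sorted (descending): 2.2, 2.2, 1.6, 1.6, 1.6
The 2 values of 2.2 share dense rank 1.
The 3 values of 1.6 share dense rank 2.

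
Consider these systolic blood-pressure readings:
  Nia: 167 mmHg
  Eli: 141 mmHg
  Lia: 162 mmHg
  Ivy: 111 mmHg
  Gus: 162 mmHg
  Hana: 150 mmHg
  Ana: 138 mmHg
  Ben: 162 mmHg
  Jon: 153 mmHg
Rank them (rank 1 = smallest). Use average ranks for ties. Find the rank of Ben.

7

Sorted (ascending): 111, 138, 141, 150, 153, 162, 162, 162, 167
The 3 values of 162 occupy positions 6–8 → average rank 7.
Ben has value 162 mmHg → rank 7.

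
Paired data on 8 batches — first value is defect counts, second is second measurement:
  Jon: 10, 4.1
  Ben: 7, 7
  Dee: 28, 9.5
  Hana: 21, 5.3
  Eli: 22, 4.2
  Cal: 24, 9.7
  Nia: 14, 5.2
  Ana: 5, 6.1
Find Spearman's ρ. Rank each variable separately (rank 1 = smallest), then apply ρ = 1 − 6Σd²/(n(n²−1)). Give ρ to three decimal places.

0.333

Ranks of variable 1: 3, 2, 8, 5, 6, 7, 4, 1
Ranks of variable 2: 1, 6, 7, 4, 2, 8, 3, 5
d = r₁ − r₂: 2, -4, 1, 1, 4, -1, 1, -4
d²: 4, 16, 1, 1, 16, 1, 1, 16; Σd² = 56
ρ = 1 − 6·56/(8·63) = 1 − 336/504 = 0.333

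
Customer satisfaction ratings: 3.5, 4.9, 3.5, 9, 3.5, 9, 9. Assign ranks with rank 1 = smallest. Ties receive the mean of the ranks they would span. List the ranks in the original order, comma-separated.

Sorted (ascending): 3.5, 3.5, 3.5, 4.9, 9, 9, 9
The 3 values of 3.5 occupy positions 1–3 → average rank 2.
The 3 values of 9 occupy positions 5–7 → average rank 6.

2, 4, 2, 6, 2, 6, 6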